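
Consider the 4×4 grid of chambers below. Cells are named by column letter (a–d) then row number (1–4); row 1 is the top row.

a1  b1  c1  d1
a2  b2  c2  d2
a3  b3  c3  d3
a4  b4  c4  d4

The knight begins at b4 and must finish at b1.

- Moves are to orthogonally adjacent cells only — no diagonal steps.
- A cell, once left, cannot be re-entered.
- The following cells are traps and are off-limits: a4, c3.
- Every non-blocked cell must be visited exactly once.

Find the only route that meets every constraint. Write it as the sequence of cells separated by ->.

Need to visit all 14 open cells exactly once, starting at b4 and ending at b1.
Cell d3 has only two open neighbours (d2 and d4), so the path must pass straight through it: one of those is the cell it's entered from and the other is where it exits.
Route from b4: 2× right (reaching d4), 3× up (reaching d1), left to c1, down to c2, left to b2, down to b3, left to a3, 2× up (reaching a1), right to b1 — 13 moves in all.
Check: all 14 open cells covered.

b4 -> c4 -> d4 -> d3 -> d2 -> d1 -> c1 -> c2 -> b2 -> b3 -> a3 -> a2 -> a1 -> b1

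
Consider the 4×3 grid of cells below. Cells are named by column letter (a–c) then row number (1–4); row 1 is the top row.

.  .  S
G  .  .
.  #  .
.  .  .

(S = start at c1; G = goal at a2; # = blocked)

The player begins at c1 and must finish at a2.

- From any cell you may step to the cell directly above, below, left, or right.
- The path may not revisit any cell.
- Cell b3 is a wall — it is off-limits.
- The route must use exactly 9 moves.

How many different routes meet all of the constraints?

Need simple routes of exactly 9 moves from c1 to a2 (Manhattan distance 3, so 3 moves are spent on a detour and 3 undoing it).
Enumerating: c1 b1 b2 c2 c3 c4 b4 a4 a3 a2.
That gives 1 route.

1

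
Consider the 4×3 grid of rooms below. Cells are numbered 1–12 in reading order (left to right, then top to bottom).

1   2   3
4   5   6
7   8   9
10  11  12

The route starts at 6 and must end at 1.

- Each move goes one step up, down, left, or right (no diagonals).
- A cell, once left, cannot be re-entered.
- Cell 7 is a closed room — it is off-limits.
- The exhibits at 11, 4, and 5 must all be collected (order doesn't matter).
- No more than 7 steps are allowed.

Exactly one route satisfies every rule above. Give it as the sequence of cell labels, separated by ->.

Any route must reach 11, 4, and 5 and still end at 1 within 7 moves, so the order of the required stops is forced.
Route from 6: 2× down (reaching 12), left to 11, 2× up (reaching 5), left to 4, up to 1 — 7 moves in all.
Check: all required cells visited; 7 ≤ 7 moves.

6 -> 9 -> 12 -> 11 -> 8 -> 5 -> 4 -> 1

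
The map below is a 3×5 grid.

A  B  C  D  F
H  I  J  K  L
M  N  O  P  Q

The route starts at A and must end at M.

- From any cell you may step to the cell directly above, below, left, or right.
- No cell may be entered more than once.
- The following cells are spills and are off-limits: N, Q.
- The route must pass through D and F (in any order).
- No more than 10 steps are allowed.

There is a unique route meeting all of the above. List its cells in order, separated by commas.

A, B, C, D, F, L, K, J, I, H, M

The 10-move cap with required stops at D, F leaves no slack for detours.
Route from A: 4× right (reaching F), down to L, 4× left (reaching H), down to M — 10 moves in all.
Check: all required cells visited; 10 ≤ 10 moves.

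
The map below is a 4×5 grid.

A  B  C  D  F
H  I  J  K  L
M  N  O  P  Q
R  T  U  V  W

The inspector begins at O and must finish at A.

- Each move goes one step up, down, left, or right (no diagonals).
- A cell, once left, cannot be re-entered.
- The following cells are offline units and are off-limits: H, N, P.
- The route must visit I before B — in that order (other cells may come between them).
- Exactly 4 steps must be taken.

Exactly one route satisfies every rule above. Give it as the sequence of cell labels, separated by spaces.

O J I B A

The waypoints must appear in the order I, B, with no cell reused.
Route from O: up 1 to J, left 1 to I, up 1 to B, left 1 to A — 4 moves in all.
Check: order respected (I at step 2, B at step 3); 4 moves as required.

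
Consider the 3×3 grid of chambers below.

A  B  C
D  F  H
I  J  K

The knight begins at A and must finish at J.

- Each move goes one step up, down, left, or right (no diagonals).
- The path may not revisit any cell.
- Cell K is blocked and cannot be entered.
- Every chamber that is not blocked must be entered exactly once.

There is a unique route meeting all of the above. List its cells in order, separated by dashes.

A - B - C - H - F - D - I - J

Need to visit all 8 open cells exactly once, starting at A and ending at J.
Cell I has only two open neighbours (D and J), so the path must pass straight through it: one of those is the cell it's entered from and the other is where it exits.
Route from A: right 2 to C, down 1 to H, left 2 to D, down 1 to I, right 1 to J — 7 moves in all.
Check: all 8 open cells covered.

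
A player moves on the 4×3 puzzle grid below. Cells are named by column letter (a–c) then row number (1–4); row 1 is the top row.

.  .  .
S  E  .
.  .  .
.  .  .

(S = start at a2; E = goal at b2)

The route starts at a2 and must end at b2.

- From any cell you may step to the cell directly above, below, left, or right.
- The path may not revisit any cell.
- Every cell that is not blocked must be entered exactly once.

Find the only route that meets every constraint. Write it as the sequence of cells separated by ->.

Need to visit all 12 open cells exactly once, starting at a2 and ending at b2.
Cell c1 has only two open neighbours (c2 and b1), so the path must pass straight through it: one of those is the cell it's entered from and the other is where it exits.
Route from a2: up to a1, 2× right (reaching c1), 3× down (reaching c4), 2× left (reaching a4), up to a3, right to b3, up to b2 — 11 moves in all.
Check: all 12 open cells covered.

a2 -> a1 -> b1 -> c1 -> c2 -> c3 -> c4 -> b4 -> a4 -> a3 -> b3 -> b2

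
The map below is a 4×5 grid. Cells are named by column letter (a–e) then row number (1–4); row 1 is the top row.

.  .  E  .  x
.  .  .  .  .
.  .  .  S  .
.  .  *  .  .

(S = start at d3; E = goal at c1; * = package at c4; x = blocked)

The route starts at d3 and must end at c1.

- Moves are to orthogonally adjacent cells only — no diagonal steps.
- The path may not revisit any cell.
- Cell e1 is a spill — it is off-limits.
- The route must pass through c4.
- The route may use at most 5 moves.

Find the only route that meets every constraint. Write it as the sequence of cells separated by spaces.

The 5-move cap with required stops at c4 leaves no slack for detours.
Route from d3: down to d4, left to c4, 3× up (reaching c1) — 5 moves in all.
Check: all required cells visited; 5 ≤ 5 moves.

d3 d4 c4 c3 c2 c1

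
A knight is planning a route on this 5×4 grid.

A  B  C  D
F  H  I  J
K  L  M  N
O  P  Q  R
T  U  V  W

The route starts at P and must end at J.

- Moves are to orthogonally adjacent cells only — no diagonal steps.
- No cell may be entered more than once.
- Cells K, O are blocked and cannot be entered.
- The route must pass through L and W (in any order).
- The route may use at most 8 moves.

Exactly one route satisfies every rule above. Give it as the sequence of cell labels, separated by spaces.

The budget equals the shortest possible length, so every move has to be on a shortest route through the required cells.
Route from P: up 1 to L, right 1 to M, down 2 to V, right 1 to W, up 3 to J — 8 moves in all.
Check: all required cells visited; 8 ≤ 8 moves.

P L M Q V W R N J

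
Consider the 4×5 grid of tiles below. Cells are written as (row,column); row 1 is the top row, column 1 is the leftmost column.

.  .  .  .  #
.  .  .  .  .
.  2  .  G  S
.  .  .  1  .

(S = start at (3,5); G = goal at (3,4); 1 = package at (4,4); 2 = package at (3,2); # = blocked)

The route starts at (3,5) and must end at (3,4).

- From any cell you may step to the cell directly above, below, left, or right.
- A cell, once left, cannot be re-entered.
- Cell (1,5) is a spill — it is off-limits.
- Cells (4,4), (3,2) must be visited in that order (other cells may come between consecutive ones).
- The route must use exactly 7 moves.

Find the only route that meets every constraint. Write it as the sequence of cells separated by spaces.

(3,5) (4,5) (4,4) (4,3) (4,2) (3,2) (3,3) (3,4)

The waypoints must appear in the order (4,4), (3,2), with no cell reused.
Route from (3,5): down 1 to (4,5), left 3 to (4,2), up 1 to (3,2), right 2 to (3,4) — 7 moves in all.
Check: order respected (1 at step 2, 2 at step 5); 7 moves as required.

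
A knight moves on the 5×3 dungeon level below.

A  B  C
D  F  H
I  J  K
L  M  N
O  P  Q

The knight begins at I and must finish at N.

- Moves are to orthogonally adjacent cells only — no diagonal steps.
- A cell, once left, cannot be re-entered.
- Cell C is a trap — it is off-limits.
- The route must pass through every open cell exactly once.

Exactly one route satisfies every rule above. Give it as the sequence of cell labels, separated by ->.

I -> D -> A -> B -> F -> H -> K -> J -> M -> L -> O -> P -> Q -> N

Need to visit all 14 open cells exactly once, starting at I and ending at N.
Cell B has only two open neighbours (F and A), so the path must pass straight through it: one of those is the cell it's entered from and the other is where it exits.
Route from I: up 2 to A, right 1 to B, down 1 to F, right 1 to H, down 1 to K, left 1 to J, down 1 to M, left 1 to L, down 1 to O, right 2 to Q, up 1 to N — 13 moves in all.
Check: all 14 open cells covered.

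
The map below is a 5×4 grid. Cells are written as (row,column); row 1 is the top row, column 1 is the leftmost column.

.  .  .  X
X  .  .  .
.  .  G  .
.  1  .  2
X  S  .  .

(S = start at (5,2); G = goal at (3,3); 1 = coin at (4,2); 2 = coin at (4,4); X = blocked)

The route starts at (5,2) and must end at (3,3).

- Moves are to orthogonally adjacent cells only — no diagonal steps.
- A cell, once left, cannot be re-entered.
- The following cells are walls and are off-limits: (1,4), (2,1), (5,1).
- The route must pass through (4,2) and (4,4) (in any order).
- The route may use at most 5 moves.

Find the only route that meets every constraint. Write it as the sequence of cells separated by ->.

Any route must reach (4,2) and (4,4) and still end at (3,3) within 5 moves, so the order of the required stops is forced.
Route from (5,2): up 1 to (4,2), right 2 to (4,4), up 1 to (3,4), left 1 to (3,3) — 5 moves in all.
Check: all required cells visited; 5 ≤ 5 moves.

(5,2) -> (4,2) -> (4,3) -> (4,4) -> (3,4) -> (3,3)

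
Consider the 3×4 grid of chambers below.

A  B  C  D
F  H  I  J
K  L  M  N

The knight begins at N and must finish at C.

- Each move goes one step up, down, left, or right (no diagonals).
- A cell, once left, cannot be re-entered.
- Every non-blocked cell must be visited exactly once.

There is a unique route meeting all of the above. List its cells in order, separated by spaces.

N M L K F A B H I J D C

Need to visit all 12 open cells exactly once, starting at N and ending at C.
Route from N: 3× left (reaching K), 2× up (reaching A), right to B, down to H, 2× right (reaching J), up to D, left to C — 11 moves in all.
Check: all 12 open cells covered.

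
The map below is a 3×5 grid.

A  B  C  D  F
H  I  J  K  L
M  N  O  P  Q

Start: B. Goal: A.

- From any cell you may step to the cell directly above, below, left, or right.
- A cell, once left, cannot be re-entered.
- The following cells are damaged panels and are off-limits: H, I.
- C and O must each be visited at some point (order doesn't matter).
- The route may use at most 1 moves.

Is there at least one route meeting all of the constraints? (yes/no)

no

Every way from O onward to A runs back through B, which the route has already used — so it cannot be completed without a revisit.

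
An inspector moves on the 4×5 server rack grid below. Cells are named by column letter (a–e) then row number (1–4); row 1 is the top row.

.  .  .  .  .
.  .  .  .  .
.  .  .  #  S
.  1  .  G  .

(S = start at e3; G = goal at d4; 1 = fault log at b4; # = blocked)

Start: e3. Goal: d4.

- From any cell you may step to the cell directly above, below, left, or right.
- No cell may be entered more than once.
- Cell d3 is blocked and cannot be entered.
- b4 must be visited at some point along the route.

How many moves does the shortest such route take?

Any route passes through b4 somewhere between e3 and d4. Summing Manhattan distances along the two legs (e3 → b4 → d4) gives a lower bound of 4 + 2 = 6 moves.
The shortest route satisfying every rule uses 8 moves: e3 → e2 → d2 → c2 → c3 → b3 → b4 → c4 → d4.
The no-revisit rule (legs can't share cells) pushes the minimum above the 6-move bound; an exhaustive check rules out every length from 6 to 7, leaving 8 as the minimum.

8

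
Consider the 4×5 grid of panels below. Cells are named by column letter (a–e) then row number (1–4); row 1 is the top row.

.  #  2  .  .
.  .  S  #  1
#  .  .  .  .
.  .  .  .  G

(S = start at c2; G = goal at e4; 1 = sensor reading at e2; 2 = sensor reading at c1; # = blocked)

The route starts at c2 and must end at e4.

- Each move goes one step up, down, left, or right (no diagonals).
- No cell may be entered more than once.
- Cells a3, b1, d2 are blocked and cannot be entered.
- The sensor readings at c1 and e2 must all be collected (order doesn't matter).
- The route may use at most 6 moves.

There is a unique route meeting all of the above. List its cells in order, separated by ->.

c2 -> c1 -> d1 -> e1 -> e2 -> e3 -> e4

The budget equals the shortest possible length, so every move has to be on a shortest route through the required cells.
Route from c2: up to c1, 2× right (reaching e1), 3× down (reaching e4) — 6 moves in all.
Check: all required cells visited; 6 ≤ 6 moves.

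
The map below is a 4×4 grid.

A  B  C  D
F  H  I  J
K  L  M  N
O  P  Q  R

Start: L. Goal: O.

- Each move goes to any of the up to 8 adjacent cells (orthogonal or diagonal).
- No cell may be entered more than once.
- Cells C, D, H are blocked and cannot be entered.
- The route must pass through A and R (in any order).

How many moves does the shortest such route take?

Any route passes through A and R in some order between L and O. Summing Chebyshev distances along each leg and taking the cheapest ordering (L → A → R → O) gives a lower bound of 2 + 3 + 3 = 8 moves.
That bound ignores the blocked cells. Measuring each leg by the fewest moves that actually steer around them (L→A: 2; A→R: 4; R→O: 3) raises the lower bound to 9.
A route of 9 moves exists: L → F → A → B → I → M → R → Q → P → O.
Since 9 matches that lower bound, it is optimal.

9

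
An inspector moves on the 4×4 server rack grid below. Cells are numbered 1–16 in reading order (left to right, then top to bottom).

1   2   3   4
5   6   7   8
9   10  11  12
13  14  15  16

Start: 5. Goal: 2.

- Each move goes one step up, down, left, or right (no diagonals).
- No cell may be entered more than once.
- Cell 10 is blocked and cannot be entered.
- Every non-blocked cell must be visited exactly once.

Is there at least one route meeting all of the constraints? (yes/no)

Colour the cells like a checkerboard: each orthogonal step flips colour, so a Hamiltonian route alternates colours. Here there are 8 cells of one colour and 7 of the other, with start on the same colour as the goal — the counts and endpoints can't be arranged into an alternating sequence of length 15, so no Hamiltonian route exists.

no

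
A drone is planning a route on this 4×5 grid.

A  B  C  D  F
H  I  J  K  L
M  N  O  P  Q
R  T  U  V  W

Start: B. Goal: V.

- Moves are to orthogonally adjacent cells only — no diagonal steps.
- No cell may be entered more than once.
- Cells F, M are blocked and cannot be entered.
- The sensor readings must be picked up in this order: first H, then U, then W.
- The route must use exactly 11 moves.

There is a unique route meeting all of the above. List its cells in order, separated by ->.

The waypoints must appear in the order H, U, W, with no cell reused.
Route from B: left to A, down to H, right to I, 2× down (reaching T), right to U, up to O, 2× right (reaching Q), down to W, left to V — 11 moves in all.
Check: order respected (H at step 2, U at step 6, W at step 10); 11 moves as required.

B -> A -> H -> I -> N -> T -> U -> O -> P -> Q -> W -> V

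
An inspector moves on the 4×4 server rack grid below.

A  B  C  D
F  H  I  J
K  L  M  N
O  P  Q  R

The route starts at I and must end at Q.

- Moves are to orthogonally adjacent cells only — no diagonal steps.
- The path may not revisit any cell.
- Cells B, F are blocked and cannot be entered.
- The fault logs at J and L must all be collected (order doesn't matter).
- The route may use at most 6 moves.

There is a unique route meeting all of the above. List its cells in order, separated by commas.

The 6-move cap with required stops at J, L leaves no slack for detours.
Route from I: right 1 to J, down 1 to N, left 2 to L, down 1 to P, right 1 to Q — 6 moves in all.
Check: all required cells visited; 6 ≤ 6 moves.

I, J, N, M, L, P, Q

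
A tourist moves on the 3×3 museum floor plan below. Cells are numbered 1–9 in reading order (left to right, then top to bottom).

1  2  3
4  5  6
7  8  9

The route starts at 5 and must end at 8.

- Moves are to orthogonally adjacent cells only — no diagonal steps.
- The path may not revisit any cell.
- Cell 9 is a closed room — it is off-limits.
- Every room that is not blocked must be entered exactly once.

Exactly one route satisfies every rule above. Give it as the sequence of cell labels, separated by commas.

Need to visit all 8 open cells exactly once, starting at 5 and ending at 8.
Cell 3 has only two open neighbours (6 and 2), so the path must pass straight through it: one of those is the cell it's entered from and the other is where it exits.
Route from 5: right to 6, up to 3, 2× left (reaching 1), 2× down (reaching 7), right to 8 — 7 moves in all.
Check: all 8 open cells covered.

5, 6, 3, 2, 1, 4, 7, 8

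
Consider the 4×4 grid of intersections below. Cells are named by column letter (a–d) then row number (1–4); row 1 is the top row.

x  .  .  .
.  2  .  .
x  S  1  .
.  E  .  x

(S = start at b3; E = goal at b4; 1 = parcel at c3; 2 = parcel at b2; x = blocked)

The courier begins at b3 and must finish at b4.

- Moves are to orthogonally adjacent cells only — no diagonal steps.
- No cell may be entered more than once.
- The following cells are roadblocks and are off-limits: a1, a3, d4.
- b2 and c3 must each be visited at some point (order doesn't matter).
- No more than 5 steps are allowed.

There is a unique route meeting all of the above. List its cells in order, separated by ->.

The 5-move cap with required stops at b2, c3 leaves no slack for detours.
Route from b3: up to b2, right to c2, 2× down (reaching c4), left to b4 — 5 moves in all.
Check: all required cells visited; 5 ≤ 5 moves.

b3 -> b2 -> c2 -> c3 -> c4 -> b4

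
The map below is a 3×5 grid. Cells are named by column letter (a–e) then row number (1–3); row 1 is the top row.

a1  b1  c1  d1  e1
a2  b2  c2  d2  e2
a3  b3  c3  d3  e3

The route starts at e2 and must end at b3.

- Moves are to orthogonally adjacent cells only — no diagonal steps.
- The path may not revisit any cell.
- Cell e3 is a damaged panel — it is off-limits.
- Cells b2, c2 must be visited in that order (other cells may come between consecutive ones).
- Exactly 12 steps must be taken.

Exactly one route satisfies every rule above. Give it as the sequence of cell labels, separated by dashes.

e2 - e1 - d1 - c1 - b1 - a1 - a2 - b2 - c2 - d2 - d3 - c3 - b3

The waypoints must appear in the order b2, c2, with no cell reused.
Route from e2: up to e1, 4× left (reaching a1), down to a2, 3× right (reaching d2), down to d3, 2× left (reaching b3) — 12 moves in all.
Check: order respected (b2 at step 7, c2 at step 8); 12 moves as required.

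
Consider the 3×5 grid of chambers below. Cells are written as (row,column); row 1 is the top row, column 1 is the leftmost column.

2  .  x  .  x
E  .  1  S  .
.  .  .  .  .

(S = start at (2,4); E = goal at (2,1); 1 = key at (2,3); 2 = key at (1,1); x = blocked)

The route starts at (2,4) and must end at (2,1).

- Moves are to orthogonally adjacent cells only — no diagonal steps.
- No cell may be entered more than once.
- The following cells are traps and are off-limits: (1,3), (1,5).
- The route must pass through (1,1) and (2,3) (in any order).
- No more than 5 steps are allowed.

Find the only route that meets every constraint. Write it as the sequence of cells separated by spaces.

(2,4) (2,3) (2,2) (1,2) (1,1) (2,1)

The budget equals the shortest possible length, so every move has to be on a shortest route through the required cells.
Route from (2,4): left 2 to (2,2), up 1 to (1,2), left 1 to (1,1), down 1 to (2,1) — 5 moves in all.
Check: all required cells visited; 5 ≤ 5 moves.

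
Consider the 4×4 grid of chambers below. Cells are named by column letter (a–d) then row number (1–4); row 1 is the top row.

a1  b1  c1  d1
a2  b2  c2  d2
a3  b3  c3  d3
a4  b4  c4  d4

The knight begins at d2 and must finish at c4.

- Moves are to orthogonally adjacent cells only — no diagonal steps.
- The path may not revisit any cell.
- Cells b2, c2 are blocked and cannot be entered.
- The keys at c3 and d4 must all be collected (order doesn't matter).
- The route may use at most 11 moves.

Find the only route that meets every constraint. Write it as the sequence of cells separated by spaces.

d2 d1 c1 b1 a1 a2 a3 b3 c3 d3 d4 c4

Any route must reach c3 and d4 and still end at c4 within 11 moves, so the order of the required stops is forced.
Route from d2: up to d1, 3× left (reaching a1), 2× down (reaching a3), 3× right (reaching d3), down to d4, left to c4 — 11 moves in all.
Check: all required cells visited; 11 ≤ 11 moves.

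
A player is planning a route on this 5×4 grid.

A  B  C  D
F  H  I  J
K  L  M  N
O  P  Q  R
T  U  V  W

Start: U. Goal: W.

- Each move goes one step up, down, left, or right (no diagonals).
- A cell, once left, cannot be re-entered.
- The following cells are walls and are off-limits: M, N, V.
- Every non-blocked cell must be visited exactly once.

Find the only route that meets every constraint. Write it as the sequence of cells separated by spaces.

U T O K F A B C D J I H L P Q R W

Need to visit all 17 open cells exactly once, starting at U and ending at W.
Route from U: left to T, 4× up (reaching A), 3× right (reaching D), down to J, 2× left (reaching H), 2× down (reaching P), 2× right (reaching R), down to W — 16 moves in all.
Check: all 17 open cells covered.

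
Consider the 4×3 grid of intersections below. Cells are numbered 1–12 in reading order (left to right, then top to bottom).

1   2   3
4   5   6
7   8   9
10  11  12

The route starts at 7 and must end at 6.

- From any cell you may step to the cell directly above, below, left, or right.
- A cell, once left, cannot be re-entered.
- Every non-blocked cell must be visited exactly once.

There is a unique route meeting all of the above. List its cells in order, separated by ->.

Need to visit all 12 open cells exactly once, starting at 7 and ending at 6.
Cell 12 has only two open neighbours (9 and 11), so the path must pass straight through it: one of those is the cell it's entered from and the other is where it exits.
Route from 7: down 1 to 10, right 2 to 12, up 1 to 9, left 1 to 8, up 1 to 5, left 1 to 4, up 1 to 1, right 2 to 3, down 1 to 6 — 11 moves in all.
Check: all 12 open cells covered.

7 -> 10 -> 11 -> 12 -> 9 -> 8 -> 5 -> 4 -> 1 -> 2 -> 3 -> 6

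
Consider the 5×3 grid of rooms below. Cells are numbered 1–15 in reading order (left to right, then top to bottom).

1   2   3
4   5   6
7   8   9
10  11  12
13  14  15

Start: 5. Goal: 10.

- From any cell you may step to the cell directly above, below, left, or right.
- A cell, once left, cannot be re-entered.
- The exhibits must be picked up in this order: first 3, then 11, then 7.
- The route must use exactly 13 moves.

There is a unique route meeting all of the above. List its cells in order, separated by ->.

The waypoints must appear in the order 3, 11, 7, with no cell reused.
Route from 5: left 1 to 4, up 1 to 1, right 2 to 3, down 4 to 15, left 1 to 14, up 2 to 8, left 1 to 7, down 1 to 10 — 13 moves in all.
Check: order respected (3 at step 4, 11 at step 10, 7 at step 12); 13 moves as required.

5 -> 4 -> 1 -> 2 -> 3 -> 6 -> 9 -> 12 -> 15 -> 14 -> 11 -> 8 -> 7 -> 10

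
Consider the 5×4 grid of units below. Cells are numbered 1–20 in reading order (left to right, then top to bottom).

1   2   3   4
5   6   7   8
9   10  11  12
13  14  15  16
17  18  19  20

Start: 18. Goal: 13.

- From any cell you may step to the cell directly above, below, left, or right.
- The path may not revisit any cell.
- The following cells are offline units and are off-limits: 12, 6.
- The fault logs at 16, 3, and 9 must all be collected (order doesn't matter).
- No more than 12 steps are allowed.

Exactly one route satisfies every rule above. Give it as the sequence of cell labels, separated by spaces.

18 19 20 16 15 11 7 3 2 1 5 9 13

The budget equals the shortest possible length, so every move has to be on a shortest route through the required cells.
Route from 18: right 2 to 20, up 1 to 16, left 1 to 15, up 3 to 3, left 2 to 1, down 3 to 13 — 12 moves in all.
Check: all required cells visited; 12 ≤ 12 moves.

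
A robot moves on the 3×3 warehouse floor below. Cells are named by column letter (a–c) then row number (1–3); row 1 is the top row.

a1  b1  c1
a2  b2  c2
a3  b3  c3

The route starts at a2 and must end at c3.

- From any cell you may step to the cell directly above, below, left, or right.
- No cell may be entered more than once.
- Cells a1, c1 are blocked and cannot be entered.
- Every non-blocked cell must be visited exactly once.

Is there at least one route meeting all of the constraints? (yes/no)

Cell b1 has only one open neighbour but is neither the start nor the goal, so a Hamiltonian route would have to both enter and leave it through the same neighbour — impossible without revisiting.

no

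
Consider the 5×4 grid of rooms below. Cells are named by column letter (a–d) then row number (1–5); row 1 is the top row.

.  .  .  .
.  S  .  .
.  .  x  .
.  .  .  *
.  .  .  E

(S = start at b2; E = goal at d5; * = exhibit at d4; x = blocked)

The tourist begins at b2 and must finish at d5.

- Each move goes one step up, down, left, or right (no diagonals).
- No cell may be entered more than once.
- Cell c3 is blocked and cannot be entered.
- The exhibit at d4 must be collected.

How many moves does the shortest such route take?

Any route passes through d4 somewhere between b2 and d5. Summing Manhattan distances along the two legs (b2 → d4 → d5) gives a lower bound of 4 + 1 = 5 moves.
A route of 5 moves achieves this: b2 → b3 → b4 → c4 → d4 → d5.
Since 5 matches the lower bound, it is optimal.

5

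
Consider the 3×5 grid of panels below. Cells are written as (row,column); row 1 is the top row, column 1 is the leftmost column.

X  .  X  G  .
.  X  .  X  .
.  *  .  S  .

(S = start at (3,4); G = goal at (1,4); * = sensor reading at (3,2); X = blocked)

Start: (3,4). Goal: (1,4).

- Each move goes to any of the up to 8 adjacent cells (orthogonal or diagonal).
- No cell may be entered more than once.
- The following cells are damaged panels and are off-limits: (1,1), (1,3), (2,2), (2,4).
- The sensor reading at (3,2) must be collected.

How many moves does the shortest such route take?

4

Any route passes through (3,2) somewhere between (3,4) and (1,4). Summing Chebyshev distances along the two legs ((3,4) → (3,2) → (1,4)) gives a lower bound of 2 + 2 = 4 moves.
A route of 4 moves achieves this: (3,4) → (3,3) → (3,2) → (2,3) → (1,4).
Since 4 matches the lower bound, it is optimal.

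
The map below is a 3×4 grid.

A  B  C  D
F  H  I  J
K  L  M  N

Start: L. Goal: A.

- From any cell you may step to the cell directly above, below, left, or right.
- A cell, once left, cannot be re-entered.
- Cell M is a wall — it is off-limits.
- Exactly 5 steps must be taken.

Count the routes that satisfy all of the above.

Need simple routes of exactly 5 moves from L to A (Manhattan distance 3, so 1 moves are spent on a detour and 1 undoing it).
Enumerating: L H I C B A | L K F H B A.
That gives 2 routes.

2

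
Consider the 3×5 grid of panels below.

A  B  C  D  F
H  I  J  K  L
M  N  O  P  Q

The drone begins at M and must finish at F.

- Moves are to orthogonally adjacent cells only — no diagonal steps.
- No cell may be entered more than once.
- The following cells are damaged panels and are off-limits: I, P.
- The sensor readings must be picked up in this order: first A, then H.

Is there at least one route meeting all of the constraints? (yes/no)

no

Ignoring the required order, 4 revisit-free routes from M to F pass through all of A and H; the waypoint orders that occur are H → A (4) — never A → H.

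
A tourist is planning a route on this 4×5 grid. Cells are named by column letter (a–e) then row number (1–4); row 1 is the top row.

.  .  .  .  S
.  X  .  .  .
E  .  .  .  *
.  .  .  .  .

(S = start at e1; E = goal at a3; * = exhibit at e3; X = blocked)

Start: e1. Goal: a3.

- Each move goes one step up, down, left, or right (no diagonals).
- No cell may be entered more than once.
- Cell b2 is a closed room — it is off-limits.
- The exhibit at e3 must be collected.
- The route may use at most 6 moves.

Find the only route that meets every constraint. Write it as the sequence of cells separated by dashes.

Any route must reach e3 and still end at a3 within 6 moves, so the order of the required stops is forced.
Route from e1: down 2 to e3, left 4 to a3 — 6 moves in all.
Check: all required cells visited; 6 ≤ 6 moves.

e1 - e2 - e3 - d3 - c3 - b3 - a3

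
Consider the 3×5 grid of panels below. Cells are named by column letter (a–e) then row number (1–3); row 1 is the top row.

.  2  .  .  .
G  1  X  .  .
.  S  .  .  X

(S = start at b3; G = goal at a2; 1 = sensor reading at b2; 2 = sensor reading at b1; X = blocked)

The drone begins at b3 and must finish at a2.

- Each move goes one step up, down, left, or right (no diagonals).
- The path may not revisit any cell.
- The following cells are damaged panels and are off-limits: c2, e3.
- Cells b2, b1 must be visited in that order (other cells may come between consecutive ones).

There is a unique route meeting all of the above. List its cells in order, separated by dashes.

b3 - b2 - b1 - a1 - a2

The waypoints must appear in the order b2, b1, with no cell reused.
Route from b3: up 2 to b1, left 1 to a1, down 1 to a2 — 4 moves in all.
Check: order respected (1 at step 1, 2 at step 2).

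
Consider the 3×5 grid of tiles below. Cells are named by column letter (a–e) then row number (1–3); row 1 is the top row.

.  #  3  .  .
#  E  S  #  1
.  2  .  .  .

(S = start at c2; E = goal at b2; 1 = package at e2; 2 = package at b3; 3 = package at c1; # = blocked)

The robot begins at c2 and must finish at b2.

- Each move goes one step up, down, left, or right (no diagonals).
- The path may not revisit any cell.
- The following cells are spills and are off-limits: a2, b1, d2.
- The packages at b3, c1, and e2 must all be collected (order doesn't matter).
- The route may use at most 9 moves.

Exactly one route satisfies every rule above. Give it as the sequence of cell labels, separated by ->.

The budget equals the shortest possible length, so every move has to be on a shortest route through the required cells.
Route from c2: up 1 to c1, right 2 to e1, down 2 to e3, left 3 to b3, up 1 to b2 — 9 moves in all.
Check: all required cells visited; 9 ≤ 9 moves.

c2 -> c1 -> d1 -> e1 -> e2 -> e3 -> d3 -> c3 -> b3 -> b2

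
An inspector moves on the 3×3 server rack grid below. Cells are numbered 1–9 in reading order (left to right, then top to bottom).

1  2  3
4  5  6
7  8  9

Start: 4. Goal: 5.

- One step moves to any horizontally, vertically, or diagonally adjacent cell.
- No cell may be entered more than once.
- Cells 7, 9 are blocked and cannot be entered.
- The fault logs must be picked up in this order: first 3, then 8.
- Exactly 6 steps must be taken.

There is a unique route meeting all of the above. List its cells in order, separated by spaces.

The waypoints must appear in the order 3, 8, with no cell reused.
Route from 4: up 1 to 1, right 2 to 3, down 1 to 6, down-left 1 to 8, up 1 to 5 — 6 moves in all.
Check: order respected (3 at step 3, 8 at step 5); 6 moves as required.

4 1 2 3 6 8 5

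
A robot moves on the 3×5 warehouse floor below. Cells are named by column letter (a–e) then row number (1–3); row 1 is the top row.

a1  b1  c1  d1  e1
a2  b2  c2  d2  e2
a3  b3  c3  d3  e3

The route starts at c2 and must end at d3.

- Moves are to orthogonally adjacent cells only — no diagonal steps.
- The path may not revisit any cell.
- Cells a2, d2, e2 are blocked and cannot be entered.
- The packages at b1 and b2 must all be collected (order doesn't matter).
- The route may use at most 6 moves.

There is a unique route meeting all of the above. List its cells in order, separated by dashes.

c2 - c1 - b1 - b2 - b3 - c3 - d3

The 6-move cap with required stops at b1, b2 leaves no slack for detours.
Route from c2: up 1 to c1, left 1 to b1, down 2 to b3, right 2 to d3 — 6 moves in all.
Check: all required cells visited; 6 ≤ 6 moves.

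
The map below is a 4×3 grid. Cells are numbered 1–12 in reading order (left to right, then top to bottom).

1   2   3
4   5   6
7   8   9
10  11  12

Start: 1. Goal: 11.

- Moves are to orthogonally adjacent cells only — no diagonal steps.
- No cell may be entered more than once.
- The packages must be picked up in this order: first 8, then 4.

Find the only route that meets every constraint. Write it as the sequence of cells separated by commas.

The waypoints must appear in the order 8, 4, with no cell reused.
Route from 1: right 2 to 3, down 2 to 9, left 1 to 8, up 1 to 5, left 1 to 4, down 2 to 10, right 1 to 11 — 10 moves in all.
Check: order respected (8 at step 5, 4 at step 7).

1, 2, 3, 6, 9, 8, 5, 4, 7, 10, 11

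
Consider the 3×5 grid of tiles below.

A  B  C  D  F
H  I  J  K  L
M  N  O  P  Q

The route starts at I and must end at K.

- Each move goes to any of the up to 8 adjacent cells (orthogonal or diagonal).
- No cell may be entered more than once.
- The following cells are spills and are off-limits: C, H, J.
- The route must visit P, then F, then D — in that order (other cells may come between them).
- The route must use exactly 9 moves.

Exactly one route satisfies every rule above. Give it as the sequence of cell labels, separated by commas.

The waypoints must appear in the order P, F, D, with no cell reused.
Route from I: down-left 1 to M, right 4 to Q, up 2 to F, left 1 to D, down 1 to K — 9 moves in all.
Check: order respected (P at step 4, F at step 7, D at step 8); 9 moves as required.

I, M, N, O, P, Q, L, F, D, K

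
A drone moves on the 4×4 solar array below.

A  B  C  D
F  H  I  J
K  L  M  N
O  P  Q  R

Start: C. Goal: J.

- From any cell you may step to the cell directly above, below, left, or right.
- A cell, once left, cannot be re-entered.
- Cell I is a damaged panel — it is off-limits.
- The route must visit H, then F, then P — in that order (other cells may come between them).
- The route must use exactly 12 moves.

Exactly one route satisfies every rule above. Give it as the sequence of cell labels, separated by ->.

C -> B -> H -> F -> K -> O -> P -> L -> M -> Q -> R -> N -> J

The waypoints must appear in the order H, F, P, with no cell reused.
Route from C: left to B, down to H, left to F, 2× down (reaching O), right to P, up to L, right to M, down to Q, right to R, 2× up (reaching J) — 12 moves in all.
Check: order respected (H at step 2, F at step 3, P at step 6); 12 moves as required.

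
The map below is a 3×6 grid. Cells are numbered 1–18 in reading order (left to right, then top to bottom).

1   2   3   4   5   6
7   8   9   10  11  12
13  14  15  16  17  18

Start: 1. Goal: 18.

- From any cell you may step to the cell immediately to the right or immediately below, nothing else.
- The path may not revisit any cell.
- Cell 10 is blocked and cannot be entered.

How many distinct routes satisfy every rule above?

A right/down-only route from 1 to 18 makes exactly 2 down-moves and 5 right-moves in some order.
With no other constraints that would be C(7,2) = 21 routes.
Subtract routes through each blocked cell (inclusion–exclusion for overlaps): − through 10: 12 → 9.
That gives 9 routes.

9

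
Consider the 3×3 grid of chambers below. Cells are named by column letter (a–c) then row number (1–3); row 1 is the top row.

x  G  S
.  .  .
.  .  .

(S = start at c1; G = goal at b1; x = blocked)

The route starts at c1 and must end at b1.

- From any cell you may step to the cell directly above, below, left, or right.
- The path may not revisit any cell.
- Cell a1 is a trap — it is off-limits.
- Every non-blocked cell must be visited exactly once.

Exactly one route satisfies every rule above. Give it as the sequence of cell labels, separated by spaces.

c1 c2 c3 b3 a3 a2 b2 b1

Need to visit all 8 open cells exactly once, starting at c1 and ending at b1.
Cell c3 has only two open neighbours (c2 and b3), so the path must pass straight through it: one of those is the cell it's entered from and the other is where it exits.
Route from c1: down 2 to c3, left 2 to a3, up 1 to a2, right 1 to b2, up 1 to b1 — 7 moves in all.
Check: all 8 open cells covered.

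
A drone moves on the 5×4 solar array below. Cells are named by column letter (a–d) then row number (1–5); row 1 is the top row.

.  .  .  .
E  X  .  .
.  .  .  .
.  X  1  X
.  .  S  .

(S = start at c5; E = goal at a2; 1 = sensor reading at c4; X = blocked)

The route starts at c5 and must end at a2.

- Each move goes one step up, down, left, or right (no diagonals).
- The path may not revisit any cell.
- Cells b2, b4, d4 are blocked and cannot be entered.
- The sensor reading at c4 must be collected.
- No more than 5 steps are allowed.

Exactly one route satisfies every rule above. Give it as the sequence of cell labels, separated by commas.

The budget equals the shortest possible length, so every move has to be on a shortest route through the required cells.
Route from c5: 2× up (reaching c3), 2× left (reaching a3), up to a2 — 5 moves in all.
Check: all required cells visited; 5 ≤ 5 moves.

c5, c4, c3, b3, a3, a2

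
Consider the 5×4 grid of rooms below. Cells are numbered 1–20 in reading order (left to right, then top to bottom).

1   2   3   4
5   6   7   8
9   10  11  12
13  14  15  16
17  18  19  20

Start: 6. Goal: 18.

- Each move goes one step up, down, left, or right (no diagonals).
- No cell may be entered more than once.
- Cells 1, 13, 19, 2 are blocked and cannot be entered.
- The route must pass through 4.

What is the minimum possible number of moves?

Any route passes through 4 somewhere between 6 and 18. Summing Manhattan distances along the two legs (6 → 4 → 18) gives a lower bound of 3 + 6 = 9 moves.
A route of 9 moves achieves this: 6 → 7 → 3 → 4 → 8 → 12 → 16 → 15 → 14 → 18.
Since 9 matches the lower bound, it is optimal.

9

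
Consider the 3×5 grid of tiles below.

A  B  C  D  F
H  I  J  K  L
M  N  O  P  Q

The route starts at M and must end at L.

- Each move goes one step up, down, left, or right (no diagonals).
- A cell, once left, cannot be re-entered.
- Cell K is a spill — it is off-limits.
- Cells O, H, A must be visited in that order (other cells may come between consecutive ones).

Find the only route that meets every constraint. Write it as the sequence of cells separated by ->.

M -> N -> O -> J -> I -> H -> A -> B -> C -> D -> F -> L

The waypoints must appear in the order O, H, A, with no cell reused.
Route from M: right 2 to O, up 1 to J, left 2 to H, up 1 to A, right 4 to F, down 1 to L — 11 moves in all.
Check: order respected (O at step 2, H at step 5, A at step 6).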